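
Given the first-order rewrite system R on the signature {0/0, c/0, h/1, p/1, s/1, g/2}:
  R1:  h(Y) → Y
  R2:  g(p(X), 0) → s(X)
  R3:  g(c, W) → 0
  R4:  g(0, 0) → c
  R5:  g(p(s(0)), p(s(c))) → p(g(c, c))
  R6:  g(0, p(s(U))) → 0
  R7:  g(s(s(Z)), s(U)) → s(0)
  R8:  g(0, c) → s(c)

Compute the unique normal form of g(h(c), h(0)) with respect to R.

1. g(h(c), h(0))  →  g(c, h(0))   [R1 at 1]
2. g(c, h(0))  →  0   [R3 at ε]

0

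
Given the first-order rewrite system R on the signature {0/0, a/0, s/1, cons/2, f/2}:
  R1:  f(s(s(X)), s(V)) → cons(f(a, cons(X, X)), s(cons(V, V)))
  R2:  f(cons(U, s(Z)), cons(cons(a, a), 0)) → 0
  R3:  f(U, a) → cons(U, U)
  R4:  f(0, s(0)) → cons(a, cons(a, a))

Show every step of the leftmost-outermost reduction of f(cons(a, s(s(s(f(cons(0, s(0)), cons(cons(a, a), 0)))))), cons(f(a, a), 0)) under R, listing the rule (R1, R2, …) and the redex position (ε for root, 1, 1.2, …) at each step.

1. f(cons(a, s(s(s(f(cons(0, s(0)), cons(cons(a, a), 0)))))), cons(f(a, a), 0))  →  f(cons(a, s(s(s(0)))), cons(f(a, a), 0))   [R2 at 1.2.1.1.1]
2. f(cons(a, s(s(s(0)))), cons(f(a, a), 0))  →  f(cons(a, s(s(s(0)))), cons(cons(a, a), 0))   [R3 at 2.1]
3. f(cons(a, s(s(s(0)))), cons(cons(a, a), 0))  →  0   [R2 at ε]

0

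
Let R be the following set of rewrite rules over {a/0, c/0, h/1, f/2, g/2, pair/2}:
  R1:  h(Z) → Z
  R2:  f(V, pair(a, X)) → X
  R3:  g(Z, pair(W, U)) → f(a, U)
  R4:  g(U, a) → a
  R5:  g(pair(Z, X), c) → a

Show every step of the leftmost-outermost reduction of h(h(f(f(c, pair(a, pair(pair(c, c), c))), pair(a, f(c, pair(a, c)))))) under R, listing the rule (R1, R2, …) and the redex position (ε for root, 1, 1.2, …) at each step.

1. h(h(f(f(c, pair(a, pair(pair(c, c), c))), pair(a, f(c, pair(a, c))))))  →  h(f(f(c, pair(a, pair(pair(c, c), c))), pair(a, f(c, pair(a, c)))))   [R1 at ε]
2. h(f(f(c, pair(a, pair(pair(c, c), c))), pair(a, f(c, pair(a, c)))))  →  f(f(c, pair(a, pair(pair(c, c), c))), pair(a, f(c, pair(a, c))))   [R1 at ε]
3. f(f(c, pair(a, pair(pair(c, c), c))), pair(a, f(c, pair(a, c))))  →  f(c, pair(a, c))   [R2 at ε]
4. f(c, pair(a, c))  →  c   [R2 at ε]

c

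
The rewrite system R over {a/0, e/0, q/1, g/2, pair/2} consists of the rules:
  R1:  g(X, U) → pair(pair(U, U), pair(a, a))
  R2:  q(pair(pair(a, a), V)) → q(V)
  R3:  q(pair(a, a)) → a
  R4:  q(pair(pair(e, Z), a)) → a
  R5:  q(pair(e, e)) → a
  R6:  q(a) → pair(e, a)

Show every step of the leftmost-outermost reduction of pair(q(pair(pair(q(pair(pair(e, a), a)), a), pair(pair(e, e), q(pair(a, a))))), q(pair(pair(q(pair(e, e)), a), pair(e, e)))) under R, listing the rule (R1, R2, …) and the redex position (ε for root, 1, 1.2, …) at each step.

pair(a, a)

1. pair(q(pair(pair(q(pair(pair(e, a), a)), a), pair(pair(e, e), q(pair(a, a))))), q(pair(pair(q(pair(e, e)), a), pair(e, e))))  →  pair(q(pair(pair(a, a), pair(pair(e, e), q(pair(a, a))))), q(pair(pair(q(pair(e, e)), a), pair(e, e))))   [R4 at 1.1.1.1]
2. pair(q(pair(pair(a, a), pair(pair(e, e), q(pair(a, a))))), q(pair(pair(q(pair(e, e)), a), pair(e, e))))  →  pair(q(pair(pair(e, e), q(pair(a, a)))), q(pair(pair(q(pair(e, e)), a), pair(e, e))))   [R2 at 1]
3. pair(q(pair(pair(e, e), q(pair(a, a)))), q(pair(pair(q(pair(e, e)), a), pair(e, e))))  →  pair(q(pair(pair(e, e), a)), q(pair(pair(q(pair(e, e)), a), pair(e, e))))   [R3 at 1.1.2]
4. pair(q(pair(pair(e, e), a)), q(pair(pair(q(pair(e, e)), a), pair(e, e))))  →  pair(a, q(pair(pair(q(pair(e, e)), a), pair(e, e))))   [R4 at 1]
5. pair(a, q(pair(pair(q(pair(e, e)), a), pair(e, e))))  →  pair(a, q(pair(pair(a, a), pair(e, e))))   [R5 at 2.1.1.1]
6. pair(a, q(pair(pair(a, a), pair(e, e))))  →  pair(a, q(pair(e, e)))   [R2 at 2]
7. pair(a, q(pair(e, e)))  →  pair(a, a)   [R5 at 2]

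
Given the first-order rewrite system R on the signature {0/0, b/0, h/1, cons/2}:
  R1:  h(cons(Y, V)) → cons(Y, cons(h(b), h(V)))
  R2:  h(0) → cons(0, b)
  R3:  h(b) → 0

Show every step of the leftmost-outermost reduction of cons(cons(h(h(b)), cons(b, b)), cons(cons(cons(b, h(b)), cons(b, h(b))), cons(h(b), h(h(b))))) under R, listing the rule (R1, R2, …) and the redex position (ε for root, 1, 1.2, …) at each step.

1. cons(cons(h(h(b)), cons(b, b)), cons(cons(cons(b, h(b)), cons(b, h(b))), cons(h(b), h(h(b)))))  →  cons(cons(h(0), cons(b, b)), cons(cons(cons(b, h(b)), cons(b, h(b))), cons(h(b), h(h(b)))))   [R3 at 1.1.1]
2. cons(cons(h(0), cons(b, b)), cons(cons(cons(b, h(b)), cons(b, h(b))), cons(h(b), h(h(b)))))  →  cons(cons(cons(0, b), cons(b, b)), cons(cons(cons(b, h(b)), cons(b, h(b))), cons(h(b), h(h(b)))))   [R2 at 1.1]
3. cons(cons(cons(0, b), cons(b, b)), cons(cons(cons(b, h(b)), cons(b, h(b))), cons(h(b), h(h(b)))))  →  cons(cons(cons(0, b), cons(b, b)), cons(cons(cons(b, 0), cons(b, h(b))), cons(h(b), h(h(b)))))   [R3 at 2.1.1.2]
4. cons(cons(cons(0, b), cons(b, b)), cons(cons(cons(b, 0), cons(b, h(b))), cons(h(b), h(h(b)))))  →  cons(cons(cons(0, b), cons(b, b)), cons(cons(cons(b, 0), cons(b, 0)), cons(h(b), h(h(b)))))   [R3 at 2.1.2.2]
5. cons(cons(cons(0, b), cons(b, b)), cons(cons(cons(b, 0), cons(b, 0)), cons(h(b), h(h(b)))))  →  cons(cons(cons(0, b), cons(b, b)), cons(cons(cons(b, 0), cons(b, 0)), cons(0, h(h(b)))))   [R3 at 2.2.1]
6. cons(cons(cons(0, b), cons(b, b)), cons(cons(cons(b, 0), cons(b, 0)), cons(0, h(h(b)))))  →  cons(cons(cons(0, b), cons(b, b)), cons(cons(cons(b, 0), cons(b, 0)), cons(0, h(0))))   [R3 at 2.2.2.1]
7. cons(cons(cons(0, b), cons(b, b)), cons(cons(cons(b, 0), cons(b, 0)), cons(0, h(0))))  →  cons(cons(cons(0, b), cons(b, b)), cons(cons(cons(b, 0), cons(b, 0)), cons(0, cons(0, b))))   [R2 at 2.2.2]

cons(cons(cons(0, b), cons(b, b)), cons(cons(cons(b, 0), cons(b, 0)), cons(0, cons(0, b))))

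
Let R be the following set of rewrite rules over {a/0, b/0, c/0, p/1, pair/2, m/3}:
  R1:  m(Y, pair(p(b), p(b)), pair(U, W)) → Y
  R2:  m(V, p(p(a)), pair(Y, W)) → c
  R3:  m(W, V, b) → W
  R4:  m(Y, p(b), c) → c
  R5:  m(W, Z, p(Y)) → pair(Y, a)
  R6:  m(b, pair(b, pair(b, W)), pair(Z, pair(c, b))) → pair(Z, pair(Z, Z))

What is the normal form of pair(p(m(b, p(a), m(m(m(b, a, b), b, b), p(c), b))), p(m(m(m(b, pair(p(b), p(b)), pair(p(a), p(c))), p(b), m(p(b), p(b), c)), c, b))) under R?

1. pair(p(m(b, p(a), m(m(m(b, a, b), b, b), p(c), b))), p(m(m(m(b, pair(p(b), p(b)), pair(p(a), p(c))), p(b), m(p(b), p(b), c)), c, b)))  →  pair(p(m(b, p(a), m(m(b, a, b), b, b))), p(m(m(m(b, pair(p(b), p(b)), pair(p(a), p(c))), p(b), m(p(b), p(b), c)), c, b)))   [R3 at 1.1.3]
2. pair(p(m(b, p(a), m(m(b, a, b), b, b))), p(m(m(m(b, pair(p(b), p(b)), pair(p(a), p(c))), p(b), m(p(b), p(b), c)), c, b)))  →  pair(p(m(b, p(a), m(b, a, b))), p(m(m(m(b, pair(p(b), p(b)), pair(p(a), p(c))), p(b), m(p(b), p(b), c)), c, b)))   [R3 at 1.1.3]
3. pair(p(m(b, p(a), m(b, a, b))), p(m(m(m(b, pair(p(b), p(b)), pair(p(a), p(c))), p(b), m(p(b), p(b), c)), c, b)))  →  pair(p(m(b, p(a), b)), p(m(m(m(b, pair(p(b), p(b)), pair(p(a), p(c))), p(b), m(p(b), p(b), c)), c, b)))   [R3 at 1.1.3]
4. pair(p(m(b, p(a), b)), p(m(m(m(b, pair(p(b), p(b)), pair(p(a), p(c))), p(b), m(p(b), p(b), c)), c, b)))  →  pair(p(b), p(m(m(m(b, pair(p(b), p(b)), pair(p(a), p(c))), p(b), m(p(b), p(b), c)), c, b)))   [R3 at 1.1]
5. pair(p(b), p(m(m(m(b, pair(p(b), p(b)), pair(p(a), p(c))), p(b), m(p(b), p(b), c)), c, b)))  →  pair(p(b), p(m(m(b, pair(p(b), p(b)), pair(p(a), p(c))), p(b), m(p(b), p(b), c))))   [R3 at 2.1]
6. pair(p(b), p(m(m(b, pair(p(b), p(b)), pair(p(a), p(c))), p(b), m(p(b), p(b), c))))  →  pair(p(b), p(m(b, p(b), m(p(b), p(b), c))))   [R1 at 2.1.1]
7. pair(p(b), p(m(b, p(b), m(p(b), p(b), c))))  →  pair(p(b), p(m(b, p(b), c)))   [R4 at 2.1.3]
8. pair(p(b), p(m(b, p(b), c)))  →  pair(p(b), p(c))   [R4 at 2.1]

pair(p(b), p(c))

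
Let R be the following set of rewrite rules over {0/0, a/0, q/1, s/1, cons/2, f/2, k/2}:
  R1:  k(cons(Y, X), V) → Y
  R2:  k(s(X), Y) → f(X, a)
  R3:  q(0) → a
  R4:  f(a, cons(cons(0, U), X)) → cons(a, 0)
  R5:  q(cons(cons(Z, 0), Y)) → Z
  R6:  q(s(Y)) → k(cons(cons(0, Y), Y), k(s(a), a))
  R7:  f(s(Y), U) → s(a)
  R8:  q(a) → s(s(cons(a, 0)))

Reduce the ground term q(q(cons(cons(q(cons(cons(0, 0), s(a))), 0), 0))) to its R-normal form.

a

1. q(q(cons(cons(q(cons(cons(0, 0), s(a))), 0), 0)))  →  q(q(cons(cons(0, 0), s(a))))   [R5 at 1]
2. q(q(cons(cons(0, 0), s(a))))  →  q(0)   [R5 at 1]
3. q(0)  →  a   [R3 at ε]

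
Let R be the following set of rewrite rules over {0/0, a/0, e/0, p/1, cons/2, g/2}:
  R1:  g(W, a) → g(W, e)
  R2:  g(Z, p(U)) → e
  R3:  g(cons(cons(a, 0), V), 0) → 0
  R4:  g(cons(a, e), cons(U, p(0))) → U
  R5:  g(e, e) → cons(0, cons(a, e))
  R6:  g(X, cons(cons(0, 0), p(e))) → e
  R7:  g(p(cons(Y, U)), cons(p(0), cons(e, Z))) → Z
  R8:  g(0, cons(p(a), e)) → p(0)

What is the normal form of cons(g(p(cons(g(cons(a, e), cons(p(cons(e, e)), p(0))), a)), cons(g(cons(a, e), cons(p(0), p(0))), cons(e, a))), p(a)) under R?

1. cons(g(p(cons(g(cons(a, e), cons(p(cons(e, e)), p(0))), a)), cons(g(cons(a, e), cons(p(0), p(0))), cons(e, a))), p(a))  →  cons(g(p(cons(p(cons(e, e)), a)), cons(g(cons(a, e), cons(p(0), p(0))), cons(e, a))), p(a))   [R4 at 1.1.1.1]
2. cons(g(p(cons(p(cons(e, e)), a)), cons(g(cons(a, e), cons(p(0), p(0))), cons(e, a))), p(a))  →  cons(g(p(cons(p(cons(e, e)), a)), cons(p(0), cons(e, a))), p(a))   [R4 at 1.2.1]
3. cons(g(p(cons(p(cons(e, e)), a)), cons(p(0), cons(e, a))), p(a))  →  cons(a, p(a))   [R7 at 1]

cons(a, p(a))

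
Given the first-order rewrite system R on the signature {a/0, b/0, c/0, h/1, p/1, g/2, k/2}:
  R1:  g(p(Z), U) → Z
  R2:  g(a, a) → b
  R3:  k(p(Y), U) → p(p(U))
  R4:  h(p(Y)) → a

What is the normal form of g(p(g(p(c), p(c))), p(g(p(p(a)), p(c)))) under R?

1. g(p(g(p(c), p(c))), p(g(p(p(a)), p(c))))  →  g(p(c), p(c))   [R1 at ε]
2. g(p(c), p(c))  →  c   [R1 at ε]

c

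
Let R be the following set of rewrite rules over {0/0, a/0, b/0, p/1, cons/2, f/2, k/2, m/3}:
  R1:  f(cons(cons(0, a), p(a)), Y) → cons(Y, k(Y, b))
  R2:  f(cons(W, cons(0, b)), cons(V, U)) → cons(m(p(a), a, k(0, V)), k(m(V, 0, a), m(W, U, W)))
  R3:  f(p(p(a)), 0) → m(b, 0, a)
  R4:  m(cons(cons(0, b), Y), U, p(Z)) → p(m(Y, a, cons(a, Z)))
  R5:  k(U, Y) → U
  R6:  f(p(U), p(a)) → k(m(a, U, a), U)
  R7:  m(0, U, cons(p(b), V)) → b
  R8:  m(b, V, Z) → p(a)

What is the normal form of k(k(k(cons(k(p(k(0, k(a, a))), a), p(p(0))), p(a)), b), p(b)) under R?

cons(p(0), p(p(0)))

1. k(k(k(cons(k(p(k(0, k(a, a))), a), p(p(0))), p(a)), b), p(b))  →  k(k(cons(k(p(k(0, k(a, a))), a), p(p(0))), p(a)), b)   [R5 at ε]
2. k(k(cons(k(p(k(0, k(a, a))), a), p(p(0))), p(a)), b)  →  k(cons(k(p(k(0, k(a, a))), a), p(p(0))), p(a))   [R5 at ε]
3. k(cons(k(p(k(0, k(a, a))), a), p(p(0))), p(a))  →  cons(k(p(k(0, k(a, a))), a), p(p(0)))   [R5 at ε]
4. cons(k(p(k(0, k(a, a))), a), p(p(0)))  →  cons(p(k(0, k(a, a))), p(p(0)))   [R5 at 1]
5. cons(p(k(0, k(a, a))), p(p(0)))  →  cons(p(0), p(p(0)))   [R5 at 1.1]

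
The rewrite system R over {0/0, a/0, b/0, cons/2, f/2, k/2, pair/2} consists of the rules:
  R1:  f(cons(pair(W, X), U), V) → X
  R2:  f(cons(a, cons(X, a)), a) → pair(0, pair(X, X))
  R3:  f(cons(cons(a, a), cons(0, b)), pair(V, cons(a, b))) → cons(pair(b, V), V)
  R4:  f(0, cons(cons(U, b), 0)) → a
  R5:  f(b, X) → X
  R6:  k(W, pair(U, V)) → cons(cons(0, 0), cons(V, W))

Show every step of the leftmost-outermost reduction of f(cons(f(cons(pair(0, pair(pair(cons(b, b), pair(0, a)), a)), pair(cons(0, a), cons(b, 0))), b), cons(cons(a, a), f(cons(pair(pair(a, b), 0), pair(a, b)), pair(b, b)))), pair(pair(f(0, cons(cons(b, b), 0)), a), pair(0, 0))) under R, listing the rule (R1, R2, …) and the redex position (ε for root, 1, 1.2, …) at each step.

a

1. f(cons(f(cons(pair(0, pair(pair(cons(b, b), pair(0, a)), a)), pair(cons(0, a), cons(b, 0))), b), cons(cons(a, a), f(cons(pair(pair(a, b), 0), pair(a, b)), pair(b, b)))), pair(pair(f(0, cons(cons(b, b), 0)), a), pair(0, 0)))  →  f(cons(pair(pair(cons(b, b), pair(0, a)), a), cons(cons(a, a), f(cons(pair(pair(a, b), 0), pair(a, b)), pair(b, b)))), pair(pair(f(0, cons(cons(b, b), 0)), a), pair(0, 0)))   [R1 at 1.1]
2. f(cons(pair(pair(cons(b, b), pair(0, a)), a), cons(cons(a, a), f(cons(pair(pair(a, b), 0), pair(a, b)), pair(b, b)))), pair(pair(f(0, cons(cons(b, b), 0)), a), pair(0, 0)))  →  a   [R1 at ε]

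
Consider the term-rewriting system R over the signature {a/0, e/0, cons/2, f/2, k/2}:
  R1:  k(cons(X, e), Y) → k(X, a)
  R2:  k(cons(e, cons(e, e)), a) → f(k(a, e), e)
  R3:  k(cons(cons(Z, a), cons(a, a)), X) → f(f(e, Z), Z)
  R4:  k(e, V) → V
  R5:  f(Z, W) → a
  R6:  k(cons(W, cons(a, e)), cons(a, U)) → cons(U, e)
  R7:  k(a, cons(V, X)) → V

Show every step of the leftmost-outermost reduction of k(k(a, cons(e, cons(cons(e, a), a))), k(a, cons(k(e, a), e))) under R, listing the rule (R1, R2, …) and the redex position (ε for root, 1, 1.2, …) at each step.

1. k(k(a, cons(e, cons(cons(e, a), a))), k(a, cons(k(e, a), e)))  →  k(e, k(a, cons(k(e, a), e)))   [R7 at 1]
2. k(e, k(a, cons(k(e, a), e)))  →  k(a, cons(k(e, a), e))   [R4 at ε]
3. k(a, cons(k(e, a), e))  →  k(e, a)   [R7 at ε]
4. k(e, a)  →  a   [R4 at ε]

a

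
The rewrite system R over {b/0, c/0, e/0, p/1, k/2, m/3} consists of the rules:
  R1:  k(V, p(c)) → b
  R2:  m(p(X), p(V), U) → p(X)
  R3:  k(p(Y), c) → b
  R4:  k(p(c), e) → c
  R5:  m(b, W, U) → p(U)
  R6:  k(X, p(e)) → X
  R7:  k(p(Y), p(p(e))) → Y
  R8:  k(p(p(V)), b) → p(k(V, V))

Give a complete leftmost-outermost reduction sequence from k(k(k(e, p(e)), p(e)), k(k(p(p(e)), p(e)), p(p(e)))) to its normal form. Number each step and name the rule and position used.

1. k(k(k(e, p(e)), p(e)), k(k(p(p(e)), p(e)), p(p(e))))  →  k(k(e, p(e)), k(k(p(p(e)), p(e)), p(p(e))))   [R6 at 1]
2. k(k(e, p(e)), k(k(p(p(e)), p(e)), p(p(e))))  →  k(e, k(k(p(p(e)), p(e)), p(p(e))))   [R6 at 1]
3. k(e, k(k(p(p(e)), p(e)), p(p(e))))  →  k(e, k(p(p(e)), p(p(e))))   [R6 at 2.1]
4. k(e, k(p(p(e)), p(p(e))))  →  k(e, p(e))   [R7 at 2]
5. k(e, p(e))  →  e   [R6 at ε]

e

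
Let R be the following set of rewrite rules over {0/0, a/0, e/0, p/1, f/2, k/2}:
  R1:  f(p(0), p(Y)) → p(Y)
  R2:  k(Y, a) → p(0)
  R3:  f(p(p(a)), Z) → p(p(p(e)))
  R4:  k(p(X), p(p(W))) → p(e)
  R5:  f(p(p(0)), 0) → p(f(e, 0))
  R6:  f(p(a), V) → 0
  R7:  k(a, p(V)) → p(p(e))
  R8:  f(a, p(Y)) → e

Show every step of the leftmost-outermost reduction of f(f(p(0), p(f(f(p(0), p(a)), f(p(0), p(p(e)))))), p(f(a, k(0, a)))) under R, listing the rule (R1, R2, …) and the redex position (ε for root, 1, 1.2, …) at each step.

1. f(f(p(0), p(f(f(p(0), p(a)), f(p(0), p(p(e)))))), p(f(a, k(0, a))))  →  f(p(f(f(p(0), p(a)), f(p(0), p(p(e))))), p(f(a, k(0, a))))   [R1 at 1]
2. f(p(f(f(p(0), p(a)), f(p(0), p(p(e))))), p(f(a, k(0, a))))  →  f(p(f(p(a), f(p(0), p(p(e))))), p(f(a, k(0, a))))   [R1 at 1.1.1]
3. f(p(f(p(a), f(p(0), p(p(e))))), p(f(a, k(0, a))))  →  f(p(0), p(f(a, k(0, a))))   [R6 at 1.1]
4. f(p(0), p(f(a, k(0, a))))  →  p(f(a, k(0, a)))   [R1 at ε]
5. p(f(a, k(0, a)))  →  p(f(a, p(0)))   [R2 at 1.2]
6. p(f(a, p(0)))  →  p(e)   [R8 at 1]

p(e)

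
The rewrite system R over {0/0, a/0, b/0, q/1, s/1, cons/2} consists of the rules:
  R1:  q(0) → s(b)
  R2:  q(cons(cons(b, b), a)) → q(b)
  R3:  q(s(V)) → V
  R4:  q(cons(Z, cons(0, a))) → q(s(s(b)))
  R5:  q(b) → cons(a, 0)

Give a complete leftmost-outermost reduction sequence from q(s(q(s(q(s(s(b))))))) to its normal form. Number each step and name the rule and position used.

1. q(s(q(s(q(s(s(b)))))))  →  q(s(q(s(s(b)))))   [R3 at ε]
2. q(s(q(s(s(b)))))  →  q(s(s(b)))   [R3 at ε]
3. q(s(s(b)))  →  s(b)   [R3 at ε]

s(b)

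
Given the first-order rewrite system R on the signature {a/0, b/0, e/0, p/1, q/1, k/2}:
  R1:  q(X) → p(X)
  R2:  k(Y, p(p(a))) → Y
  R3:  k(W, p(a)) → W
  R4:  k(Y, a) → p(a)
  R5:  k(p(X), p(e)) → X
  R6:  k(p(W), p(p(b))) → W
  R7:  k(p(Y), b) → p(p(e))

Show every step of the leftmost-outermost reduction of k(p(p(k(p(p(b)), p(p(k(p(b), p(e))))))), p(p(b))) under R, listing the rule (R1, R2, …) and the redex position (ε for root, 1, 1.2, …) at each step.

1. k(p(p(k(p(p(b)), p(p(k(p(b), p(e))))))), p(p(b)))  →  p(k(p(p(b)), p(p(k(p(b), p(e))))))   [R6 at ε]
2. p(k(p(p(b)), p(p(k(p(b), p(e))))))  →  p(k(p(p(b)), p(p(b))))   [R5 at 1.2.1.1]
3. p(k(p(p(b)), p(p(b))))  →  p(p(b))   [R6 at 1]

p(p(b))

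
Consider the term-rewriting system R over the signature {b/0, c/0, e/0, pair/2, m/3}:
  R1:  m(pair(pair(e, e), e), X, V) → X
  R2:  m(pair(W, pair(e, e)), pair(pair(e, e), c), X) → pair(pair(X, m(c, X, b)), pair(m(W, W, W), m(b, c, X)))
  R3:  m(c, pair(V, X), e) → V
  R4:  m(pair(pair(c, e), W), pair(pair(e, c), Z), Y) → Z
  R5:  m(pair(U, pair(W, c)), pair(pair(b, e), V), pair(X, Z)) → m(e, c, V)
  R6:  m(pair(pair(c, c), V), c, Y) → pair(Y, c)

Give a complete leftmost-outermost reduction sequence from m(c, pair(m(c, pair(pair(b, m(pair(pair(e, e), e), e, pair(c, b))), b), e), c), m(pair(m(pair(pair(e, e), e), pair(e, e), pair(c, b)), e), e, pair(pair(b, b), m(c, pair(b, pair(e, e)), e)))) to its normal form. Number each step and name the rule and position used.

1. m(c, pair(m(c, pair(pair(b, m(pair(pair(e, e), e), e, pair(c, b))), b), e), c), m(pair(m(pair(pair(e, e), e), pair(e, e), pair(c, b)), e), e, pair(pair(b, b), m(c, pair(b, pair(e, e)), e))))  →  m(c, pair(pair(b, m(pair(pair(e, e), e), e, pair(c, b))), c), m(pair(m(pair(pair(e, e), e), pair(e, e), pair(c, b)), e), e, pair(pair(b, b), m(c, pair(b, pair(e, e)), e))))   [R3 at 2.1]
2. m(c, pair(pair(b, m(pair(pair(e, e), e), e, pair(c, b))), c), m(pair(m(pair(pair(e, e), e), pair(e, e), pair(c, b)), e), e, pair(pair(b, b), m(c, pair(b, pair(e, e)), e))))  →  m(c, pair(pair(b, e), c), m(pair(m(pair(pair(e, e), e), pair(e, e), pair(c, b)), e), e, pair(pair(b, b), m(c, pair(b, pair(e, e)), e))))   [R1 at 2.1.2]
3. m(c, pair(pair(b, e), c), m(pair(m(pair(pair(e, e), e), pair(e, e), pair(c, b)), e), e, pair(pair(b, b), m(c, pair(b, pair(e, e)), e))))  →  m(c, pair(pair(b, e), c), m(pair(pair(e, e), e), e, pair(pair(b, b), m(c, pair(b, pair(e, e)), e))))   [R1 at 3.1.1]
4. m(c, pair(pair(b, e), c), m(pair(pair(e, e), e), e, pair(pair(b, b), m(c, pair(b, pair(e, e)), e))))  →  m(c, pair(pair(b, e), c), e)   [R1 at 3]
5. m(c, pair(pair(b, e), c), e)  →  pair(b, e)   [R3 at ε]

pair(b, e)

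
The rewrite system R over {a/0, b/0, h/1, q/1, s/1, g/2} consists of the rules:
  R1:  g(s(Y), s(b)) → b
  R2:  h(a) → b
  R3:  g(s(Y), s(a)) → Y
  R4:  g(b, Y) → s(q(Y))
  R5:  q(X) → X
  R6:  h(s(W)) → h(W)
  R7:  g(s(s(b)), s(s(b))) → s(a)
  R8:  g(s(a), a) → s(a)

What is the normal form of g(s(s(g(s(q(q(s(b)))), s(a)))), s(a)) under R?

1. g(s(s(g(s(q(q(s(b)))), s(a)))), s(a))  →  s(g(s(q(q(s(b)))), s(a)))   [R3 at ε]
2. s(g(s(q(q(s(b)))), s(a)))  →  s(q(q(s(b))))   [R3 at 1]
3. s(q(q(s(b))))  →  s(q(s(b)))   [R5 at 1]
4. s(q(s(b)))  →  s(s(b))   [R5 at 1]

s(s(b))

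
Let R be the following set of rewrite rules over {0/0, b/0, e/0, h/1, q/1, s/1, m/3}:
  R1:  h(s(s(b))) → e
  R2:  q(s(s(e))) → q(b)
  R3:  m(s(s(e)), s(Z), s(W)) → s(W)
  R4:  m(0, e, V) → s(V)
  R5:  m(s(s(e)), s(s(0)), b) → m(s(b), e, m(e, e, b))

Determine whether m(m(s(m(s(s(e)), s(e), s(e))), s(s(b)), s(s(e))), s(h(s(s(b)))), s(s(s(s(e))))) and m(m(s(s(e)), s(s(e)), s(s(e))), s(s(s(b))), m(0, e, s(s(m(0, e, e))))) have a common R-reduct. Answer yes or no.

Reduce t₁ = m(m(s(m(s(s(e)), s(e), s(e))), s(s(b)), s(s(e))), s(h(s(s(b)))), s(s(s(s(e))))):
1. m(m(s(m(s(s(e)), s(e), s(e))), s(s(b)), s(s(e))), s(h(s(s(b)))), s(s(s(s(e)))))  →  m(m(s(s(e)), s(s(b)), s(s(e))), s(h(s(s(b)))), s(s(s(s(e)))))   [R3 at 1.1.1]
2. m(m(s(s(e)), s(s(b)), s(s(e))), s(h(s(s(b)))), s(s(s(s(e)))))  →  m(s(s(e)), s(h(s(s(b)))), s(s(s(s(e)))))   [R3 at 1]
3. m(s(s(e)), s(h(s(s(b)))), s(s(s(s(e)))))  →  s(s(s(s(e))))   [R3 at ε]

Reduce t₂ = m(m(s(s(e)), s(s(e)), s(s(e))), s(s(s(b))), m(0, e, s(s(m(0, e, e))))):
1. m(m(s(s(e)), s(s(e)), s(s(e))), s(s(s(b))), m(0, e, s(s(m(0, e, e)))))  →  m(s(s(e)), s(s(s(b))), m(0, e, s(s(m(0, e, e)))))   [R3 at 1]
2. m(s(s(e)), s(s(s(b))), m(0, e, s(s(m(0, e, e)))))  →  m(s(s(e)), s(s(s(b))), s(s(s(m(0, e, e)))))   [R4 at 3]
3. m(s(s(e)), s(s(s(b))), s(s(s(m(0, e, e)))))  →  s(s(s(m(0, e, e))))   [R3 at ε]
4. s(s(s(m(0, e, e))))  →  s(s(s(s(e))))   [R4 at 1.1.1]

yes — NF(t₁) = s(s(s(s(e)))), NF(t₂) = s(s(s(s(e))))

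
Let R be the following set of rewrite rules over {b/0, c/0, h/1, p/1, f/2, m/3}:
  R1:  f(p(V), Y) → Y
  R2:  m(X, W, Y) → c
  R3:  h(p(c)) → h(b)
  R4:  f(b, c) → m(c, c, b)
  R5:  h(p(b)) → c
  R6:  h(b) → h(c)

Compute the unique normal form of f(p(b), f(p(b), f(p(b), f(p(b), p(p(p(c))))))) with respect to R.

p(p(p(c)))

1. f(p(b), f(p(b), f(p(b), f(p(b), p(p(p(c)))))))  →  f(p(b), f(p(b), f(p(b), p(p(p(c))))))   [R1 at ε]
2. f(p(b), f(p(b), f(p(b), p(p(p(c))))))  →  f(p(b), f(p(b), p(p(p(c)))))   [R1 at ε]
3. f(p(b), f(p(b), p(p(p(c)))))  →  f(p(b), p(p(p(c))))   [R1 at ε]
4. f(p(b), p(p(p(c))))  →  p(p(p(c)))   [R1 at ε]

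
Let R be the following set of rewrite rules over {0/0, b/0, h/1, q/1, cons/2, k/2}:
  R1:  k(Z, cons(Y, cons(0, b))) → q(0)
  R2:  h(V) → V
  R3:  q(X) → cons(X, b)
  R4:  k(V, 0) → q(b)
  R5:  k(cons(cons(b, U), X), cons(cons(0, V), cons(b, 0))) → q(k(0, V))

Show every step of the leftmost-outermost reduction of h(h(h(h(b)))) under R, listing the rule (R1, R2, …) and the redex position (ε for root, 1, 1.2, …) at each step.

b

1. h(h(h(h(b))))  →  h(h(h(b)))   [R2 at ε]
2. h(h(h(b)))  →  h(h(b))   [R2 at ε]
3. h(h(b))  →  h(b)   [R2 at ε]
4. h(b)  →  b   [R2 at ε]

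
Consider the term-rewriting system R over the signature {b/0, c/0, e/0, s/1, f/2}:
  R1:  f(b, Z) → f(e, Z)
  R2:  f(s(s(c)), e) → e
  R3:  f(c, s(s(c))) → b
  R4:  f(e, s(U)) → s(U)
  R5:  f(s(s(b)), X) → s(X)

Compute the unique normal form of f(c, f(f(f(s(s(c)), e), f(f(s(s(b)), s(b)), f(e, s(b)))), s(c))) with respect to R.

b

1. f(c, f(f(f(s(s(c)), e), f(f(s(s(b)), s(b)), f(e, s(b)))), s(c)))  →  f(c, f(f(e, f(f(s(s(b)), s(b)), f(e, s(b)))), s(c)))   [R2 at 2.1.1]
2. f(c, f(f(e, f(f(s(s(b)), s(b)), f(e, s(b)))), s(c)))  →  f(c, f(f(e, f(s(s(b)), f(e, s(b)))), s(c)))   [R5 at 2.1.2.1]
3. f(c, f(f(e, f(s(s(b)), f(e, s(b)))), s(c)))  →  f(c, f(f(e, s(f(e, s(b)))), s(c)))   [R5 at 2.1.2]
4. f(c, f(f(e, s(f(e, s(b)))), s(c)))  →  f(c, f(s(f(e, s(b))), s(c)))   [R4 at 2.1]
5. f(c, f(s(f(e, s(b))), s(c)))  →  f(c, f(s(s(b)), s(c)))   [R4 at 2.1.1]
6. f(c, f(s(s(b)), s(c)))  →  f(c, s(s(c)))   [R5 at 2]
7. f(c, s(s(c)))  →  b   [R3 at ε]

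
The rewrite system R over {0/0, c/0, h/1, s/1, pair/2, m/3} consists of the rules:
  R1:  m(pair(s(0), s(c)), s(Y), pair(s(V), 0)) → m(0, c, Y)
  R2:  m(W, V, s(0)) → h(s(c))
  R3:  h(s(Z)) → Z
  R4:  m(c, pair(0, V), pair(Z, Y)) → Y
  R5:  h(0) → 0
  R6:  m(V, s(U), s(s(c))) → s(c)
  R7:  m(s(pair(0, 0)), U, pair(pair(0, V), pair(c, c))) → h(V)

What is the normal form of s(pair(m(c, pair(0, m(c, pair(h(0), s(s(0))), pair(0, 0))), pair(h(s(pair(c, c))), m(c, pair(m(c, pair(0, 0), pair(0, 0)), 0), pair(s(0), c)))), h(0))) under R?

1. s(pair(m(c, pair(0, m(c, pair(h(0), s(s(0))), pair(0, 0))), pair(h(s(pair(c, c))), m(c, pair(m(c, pair(0, 0), pair(0, 0)), 0), pair(s(0), c)))), h(0)))  →  s(pair(m(c, pair(m(c, pair(0, 0), pair(0, 0)), 0), pair(s(0), c)), h(0)))   [R4 at 1.1]
2. s(pair(m(c, pair(m(c, pair(0, 0), pair(0, 0)), 0), pair(s(0), c)), h(0)))  →  s(pair(m(c, pair(0, 0), pair(s(0), c)), h(0)))   [R4 at 1.1.2.1]
3. s(pair(m(c, pair(0, 0), pair(s(0), c)), h(0)))  →  s(pair(c, h(0)))   [R4 at 1.1]
4. s(pair(c, h(0)))  →  s(pair(c, 0))   [R5 at 1.2]

s(pair(c, 0))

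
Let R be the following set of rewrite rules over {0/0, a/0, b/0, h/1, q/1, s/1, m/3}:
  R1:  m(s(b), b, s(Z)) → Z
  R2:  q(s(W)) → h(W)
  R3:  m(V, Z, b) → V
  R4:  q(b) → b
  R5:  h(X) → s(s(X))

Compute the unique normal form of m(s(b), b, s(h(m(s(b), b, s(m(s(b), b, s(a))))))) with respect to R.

1. m(s(b), b, s(h(m(s(b), b, s(m(s(b), b, s(a)))))))  →  h(m(s(b), b, s(m(s(b), b, s(a)))))   [R1 at ε]
2. h(m(s(b), b, s(m(s(b), b, s(a)))))  →  s(s(m(s(b), b, s(m(s(b), b, s(a))))))   [R5 at ε]
3. s(s(m(s(b), b, s(m(s(b), b, s(a))))))  →  s(s(m(s(b), b, s(a))))   [R1 at 1.1]
4. s(s(m(s(b), b, s(a))))  →  s(s(a))   [R1 at 1.1]

s(s(a))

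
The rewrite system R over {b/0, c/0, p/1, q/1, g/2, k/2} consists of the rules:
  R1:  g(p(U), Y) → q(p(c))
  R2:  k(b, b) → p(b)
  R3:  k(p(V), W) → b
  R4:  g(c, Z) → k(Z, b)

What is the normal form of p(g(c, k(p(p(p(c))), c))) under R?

p(p(b))

1. p(g(c, k(p(p(p(c))), c)))  →  p(k(k(p(p(p(c))), c), b))   [R4 at 1]
2. p(k(k(p(p(p(c))), c), b))  →  p(k(b, b))   [R3 at 1.1]
3. p(k(b, b))  →  p(p(b))   [R2 at 1]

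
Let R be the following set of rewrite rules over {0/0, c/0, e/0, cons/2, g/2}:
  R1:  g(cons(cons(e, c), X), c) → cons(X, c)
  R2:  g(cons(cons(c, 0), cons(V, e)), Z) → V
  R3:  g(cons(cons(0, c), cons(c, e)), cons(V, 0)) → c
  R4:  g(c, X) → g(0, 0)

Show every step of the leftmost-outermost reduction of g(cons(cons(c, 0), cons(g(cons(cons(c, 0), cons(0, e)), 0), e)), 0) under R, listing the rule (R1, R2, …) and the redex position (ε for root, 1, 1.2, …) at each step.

0

1. g(cons(cons(c, 0), cons(g(cons(cons(c, 0), cons(0, e)), 0), e)), 0)  →  g(cons(cons(c, 0), cons(0, e)), 0)   [R2 at ε]
2. g(cons(cons(c, 0), cons(0, e)), 0)  →  0   [R2 at ε]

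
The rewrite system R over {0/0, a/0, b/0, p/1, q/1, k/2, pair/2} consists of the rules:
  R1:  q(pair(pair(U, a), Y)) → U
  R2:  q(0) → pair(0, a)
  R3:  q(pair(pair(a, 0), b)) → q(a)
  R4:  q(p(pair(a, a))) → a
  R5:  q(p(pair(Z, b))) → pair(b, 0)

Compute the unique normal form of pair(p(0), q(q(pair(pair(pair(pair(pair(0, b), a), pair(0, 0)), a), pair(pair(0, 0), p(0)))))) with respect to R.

pair(p(0), pair(0, b))

1. pair(p(0), q(q(pair(pair(pair(pair(pair(0, b), a), pair(0, 0)), a), pair(pair(0, 0), p(0))))))  →  pair(p(0), q(pair(pair(pair(0, b), a), pair(0, 0))))   [R1 at 2.1]
2. pair(p(0), q(pair(pair(pair(0, b), a), pair(0, 0))))  →  pair(p(0), pair(0, b))   [R1 at 2]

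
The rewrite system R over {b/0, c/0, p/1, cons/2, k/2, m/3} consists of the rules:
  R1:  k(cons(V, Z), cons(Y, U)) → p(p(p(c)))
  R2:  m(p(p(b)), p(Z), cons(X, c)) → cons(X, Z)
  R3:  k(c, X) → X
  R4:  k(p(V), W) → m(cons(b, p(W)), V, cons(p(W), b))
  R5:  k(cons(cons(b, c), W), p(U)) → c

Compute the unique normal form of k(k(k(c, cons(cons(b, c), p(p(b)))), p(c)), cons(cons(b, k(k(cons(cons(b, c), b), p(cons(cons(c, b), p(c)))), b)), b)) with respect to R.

1. k(k(k(c, cons(cons(b, c), p(p(b)))), p(c)), cons(cons(b, k(k(cons(cons(b, c), b), p(cons(cons(c, b), p(c)))), b)), b))  →  k(k(cons(cons(b, c), p(p(b))), p(c)), cons(cons(b, k(k(cons(cons(b, c), b), p(cons(cons(c, b), p(c)))), b)), b))   [R3 at 1.1]
2. k(k(cons(cons(b, c), p(p(b))), p(c)), cons(cons(b, k(k(cons(cons(b, c), b), p(cons(cons(c, b), p(c)))), b)), b))  →  k(c, cons(cons(b, k(k(cons(cons(b, c), b), p(cons(cons(c, b), p(c)))), b)), b))   [R5 at 1]
3. k(c, cons(cons(b, k(k(cons(cons(b, c), b), p(cons(cons(c, b), p(c)))), b)), b))  →  cons(cons(b, k(k(cons(cons(b, c), b), p(cons(cons(c, b), p(c)))), b)), b)   [R3 at ε]
4. cons(cons(b, k(k(cons(cons(b, c), b), p(cons(cons(c, b), p(c)))), b)), b)  →  cons(cons(b, k(c, b)), b)   [R5 at 1.2.1]
5. cons(cons(b, k(c, b)), b)  →  cons(cons(b, b), b)   [R3 at 1.2]

cons(cons(b, b), b)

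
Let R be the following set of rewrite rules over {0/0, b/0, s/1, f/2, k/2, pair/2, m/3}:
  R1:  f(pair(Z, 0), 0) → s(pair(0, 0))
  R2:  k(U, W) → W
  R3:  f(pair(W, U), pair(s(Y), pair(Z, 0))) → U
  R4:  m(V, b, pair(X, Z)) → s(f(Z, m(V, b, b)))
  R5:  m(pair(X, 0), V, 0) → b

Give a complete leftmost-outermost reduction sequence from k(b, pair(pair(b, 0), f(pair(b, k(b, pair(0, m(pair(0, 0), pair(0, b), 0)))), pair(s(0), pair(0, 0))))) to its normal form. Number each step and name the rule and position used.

1. k(b, pair(pair(b, 0), f(pair(b, k(b, pair(0, m(pair(0, 0), pair(0, b), 0)))), pair(s(0), pair(0, 0)))))  →  pair(pair(b, 0), f(pair(b, k(b, pair(0, m(pair(0, 0), pair(0, b), 0)))), pair(s(0), pair(0, 0))))   [R2 at ε]
2. pair(pair(b, 0), f(pair(b, k(b, pair(0, m(pair(0, 0), pair(0, b), 0)))), pair(s(0), pair(0, 0))))  →  pair(pair(b, 0), k(b, pair(0, m(pair(0, 0), pair(0, b), 0))))   [R3 at 2]
3. pair(pair(b, 0), k(b, pair(0, m(pair(0, 0), pair(0, b), 0))))  →  pair(pair(b, 0), pair(0, m(pair(0, 0), pair(0, b), 0)))   [R2 at 2]
4. pair(pair(b, 0), pair(0, m(pair(0, 0), pair(0, b), 0)))  →  pair(pair(b, 0), pair(0, b))   [R5 at 2.2]

pair(pair(b, 0), pair(0, b))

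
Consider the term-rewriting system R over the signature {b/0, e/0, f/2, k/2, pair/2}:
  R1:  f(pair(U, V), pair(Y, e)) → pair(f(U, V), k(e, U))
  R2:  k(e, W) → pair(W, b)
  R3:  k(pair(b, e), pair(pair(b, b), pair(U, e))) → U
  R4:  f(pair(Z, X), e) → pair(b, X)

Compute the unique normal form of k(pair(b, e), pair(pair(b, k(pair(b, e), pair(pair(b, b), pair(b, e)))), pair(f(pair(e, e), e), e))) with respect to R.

pair(b, e)

1. k(pair(b, e), pair(pair(b, k(pair(b, e), pair(pair(b, b), pair(b, e)))), pair(f(pair(e, e), e), e)))  →  k(pair(b, e), pair(pair(b, b), pair(f(pair(e, e), e), e)))   [R3 at 2.1.2]
2. k(pair(b, e), pair(pair(b, b), pair(f(pair(e, e), e), e)))  →  f(pair(e, e), e)   [R3 at ε]
3. f(pair(e, e), e)  →  pair(b, e)   [R4 at ε]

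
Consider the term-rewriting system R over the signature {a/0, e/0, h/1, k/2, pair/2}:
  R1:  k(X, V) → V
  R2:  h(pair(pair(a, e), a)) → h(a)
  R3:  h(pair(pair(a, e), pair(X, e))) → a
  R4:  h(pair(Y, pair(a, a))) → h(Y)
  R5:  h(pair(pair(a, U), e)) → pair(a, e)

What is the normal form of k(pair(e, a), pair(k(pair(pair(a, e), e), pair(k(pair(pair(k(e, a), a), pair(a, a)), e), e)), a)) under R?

pair(pair(e, e), a)

1. k(pair(e, a), pair(k(pair(pair(a, e), e), pair(k(pair(pair(k(e, a), a), pair(a, a)), e), e)), a))  →  pair(k(pair(pair(a, e), e), pair(k(pair(pair(k(e, a), a), pair(a, a)), e), e)), a)   [R1 at ε]
2. pair(k(pair(pair(a, e), e), pair(k(pair(pair(k(e, a), a), pair(a, a)), e), e)), a)  →  pair(pair(k(pair(pair(k(e, a), a), pair(a, a)), e), e), a)   [R1 at 1]
3. pair(pair(k(pair(pair(k(e, a), a), pair(a, a)), e), e), a)  →  pair(pair(e, e), a)   [R1 at 1.1]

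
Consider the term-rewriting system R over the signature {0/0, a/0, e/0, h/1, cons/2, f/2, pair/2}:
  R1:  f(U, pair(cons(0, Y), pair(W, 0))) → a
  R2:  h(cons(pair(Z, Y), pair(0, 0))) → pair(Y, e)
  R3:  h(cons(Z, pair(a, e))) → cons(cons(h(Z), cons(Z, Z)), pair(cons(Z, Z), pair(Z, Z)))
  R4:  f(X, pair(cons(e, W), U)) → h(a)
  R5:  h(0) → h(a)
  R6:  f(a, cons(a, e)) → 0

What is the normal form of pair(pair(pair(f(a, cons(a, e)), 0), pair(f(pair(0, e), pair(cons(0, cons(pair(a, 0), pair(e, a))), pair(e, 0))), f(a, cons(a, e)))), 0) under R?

pair(pair(pair(0, 0), pair(a, 0)), 0)

1. pair(pair(pair(f(a, cons(a, e)), 0), pair(f(pair(0, e), pair(cons(0, cons(pair(a, 0), pair(e, a))), pair(e, 0))), f(a, cons(a, e)))), 0)  →  pair(pair(pair(0, 0), pair(f(pair(0, e), pair(cons(0, cons(pair(a, 0), pair(e, a))), pair(e, 0))), f(a, cons(a, e)))), 0)   [R6 at 1.1.1]
2. pair(pair(pair(0, 0), pair(f(pair(0, e), pair(cons(0, cons(pair(a, 0), pair(e, a))), pair(e, 0))), f(a, cons(a, e)))), 0)  →  pair(pair(pair(0, 0), pair(a, f(a, cons(a, e)))), 0)   [R1 at 1.2.1]
3. pair(pair(pair(0, 0), pair(a, f(a, cons(a, e)))), 0)  →  pair(pair(pair(0, 0), pair(a, 0)), 0)   [R6 at 1.2.2]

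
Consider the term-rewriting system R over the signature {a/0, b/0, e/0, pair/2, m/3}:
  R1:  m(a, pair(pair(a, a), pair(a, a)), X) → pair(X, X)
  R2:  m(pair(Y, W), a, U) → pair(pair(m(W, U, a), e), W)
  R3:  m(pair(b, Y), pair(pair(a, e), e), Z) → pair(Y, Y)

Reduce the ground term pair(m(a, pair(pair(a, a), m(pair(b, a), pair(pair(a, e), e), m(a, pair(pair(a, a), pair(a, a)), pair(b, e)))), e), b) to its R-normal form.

pair(pair(e, e), b)

1. pair(m(a, pair(pair(a, a), m(pair(b, a), pair(pair(a, e), e), m(a, pair(pair(a, a), pair(a, a)), pair(b, e)))), e), b)  →  pair(m(a, pair(pair(a, a), pair(a, a)), e), b)   [R3 at 1.2.2]
2. pair(m(a, pair(pair(a, a), pair(a, a)), e), b)  →  pair(pair(e, e), b)   [R1 at 1]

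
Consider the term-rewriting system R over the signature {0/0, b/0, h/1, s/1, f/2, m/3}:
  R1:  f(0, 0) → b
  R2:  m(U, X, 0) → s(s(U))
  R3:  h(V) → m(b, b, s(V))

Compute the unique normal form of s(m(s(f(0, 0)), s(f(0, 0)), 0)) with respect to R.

1. s(m(s(f(0, 0)), s(f(0, 0)), 0))  →  s(s(s(s(f(0, 0)))))   [R2 at 1]
2. s(s(s(s(f(0, 0)))))  →  s(s(s(s(b))))   [R1 at 1.1.1.1]

s(s(s(s(b))))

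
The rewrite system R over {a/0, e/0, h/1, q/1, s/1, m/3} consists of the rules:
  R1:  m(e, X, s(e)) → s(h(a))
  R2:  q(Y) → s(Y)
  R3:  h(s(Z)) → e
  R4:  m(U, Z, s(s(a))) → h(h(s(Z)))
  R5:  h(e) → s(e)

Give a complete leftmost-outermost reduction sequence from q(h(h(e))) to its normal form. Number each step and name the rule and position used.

1. q(h(h(e)))  →  s(h(h(e)))   [R2 at ε]
2. s(h(h(e)))  →  s(h(s(e)))   [R5 at 1.1]
3. s(h(s(e)))  →  s(e)   [R3 at 1]

s(e)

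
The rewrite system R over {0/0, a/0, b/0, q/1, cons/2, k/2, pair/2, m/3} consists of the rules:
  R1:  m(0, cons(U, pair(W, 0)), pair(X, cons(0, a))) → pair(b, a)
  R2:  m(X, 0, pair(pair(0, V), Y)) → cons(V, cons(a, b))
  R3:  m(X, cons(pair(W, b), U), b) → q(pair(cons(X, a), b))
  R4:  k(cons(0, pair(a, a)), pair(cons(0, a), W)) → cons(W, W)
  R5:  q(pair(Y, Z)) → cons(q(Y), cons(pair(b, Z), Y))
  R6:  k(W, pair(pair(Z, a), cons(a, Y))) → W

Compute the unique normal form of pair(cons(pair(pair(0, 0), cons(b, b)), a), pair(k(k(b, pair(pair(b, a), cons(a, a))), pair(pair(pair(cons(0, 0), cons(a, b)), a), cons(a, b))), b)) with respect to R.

1. pair(cons(pair(pair(0, 0), cons(b, b)), a), pair(k(k(b, pair(pair(b, a), cons(a, a))), pair(pair(pair(cons(0, 0), cons(a, b)), a), cons(a, b))), b))  →  pair(cons(pair(pair(0, 0), cons(b, b)), a), pair(k(b, pair(pair(b, a), cons(a, a))), b))   [R6 at 2.1]
2. pair(cons(pair(pair(0, 0), cons(b, b)), a), pair(k(b, pair(pair(b, a), cons(a, a))), b))  →  pair(cons(pair(pair(0, 0), cons(b, b)), a), pair(b, b))   [R6 at 2.1]

pair(cons(pair(pair(0, 0), cons(b, b)), a), pair(b, b))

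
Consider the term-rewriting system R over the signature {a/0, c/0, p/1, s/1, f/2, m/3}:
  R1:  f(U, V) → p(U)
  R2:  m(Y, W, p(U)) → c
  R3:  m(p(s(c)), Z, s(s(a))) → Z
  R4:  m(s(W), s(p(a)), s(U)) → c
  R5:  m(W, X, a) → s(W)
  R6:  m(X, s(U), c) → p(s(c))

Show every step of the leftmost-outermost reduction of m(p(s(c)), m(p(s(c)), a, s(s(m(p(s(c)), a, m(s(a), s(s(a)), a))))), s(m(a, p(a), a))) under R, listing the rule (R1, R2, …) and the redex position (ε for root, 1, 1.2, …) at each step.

1. m(p(s(c)), m(p(s(c)), a, s(s(m(p(s(c)), a, m(s(a), s(s(a)), a))))), s(m(a, p(a), a)))  →  m(p(s(c)), m(p(s(c)), a, s(s(m(p(s(c)), a, s(s(a)))))), s(m(a, p(a), a)))   [R5 at 2.3.1.1.3]
2. m(p(s(c)), m(p(s(c)), a, s(s(m(p(s(c)), a, s(s(a)))))), s(m(a, p(a), a)))  →  m(p(s(c)), m(p(s(c)), a, s(s(a))), s(m(a, p(a), a)))   [R3 at 2.3.1.1]
3. m(p(s(c)), m(p(s(c)), a, s(s(a))), s(m(a, p(a), a)))  →  m(p(s(c)), a, s(m(a, p(a), a)))   [R3 at 2]
4. m(p(s(c)), a, s(m(a, p(a), a)))  →  m(p(s(c)), a, s(s(a)))   [R5 at 3.1]
5. m(p(s(c)), a, s(s(a)))  →  a   [R3 at ε]

a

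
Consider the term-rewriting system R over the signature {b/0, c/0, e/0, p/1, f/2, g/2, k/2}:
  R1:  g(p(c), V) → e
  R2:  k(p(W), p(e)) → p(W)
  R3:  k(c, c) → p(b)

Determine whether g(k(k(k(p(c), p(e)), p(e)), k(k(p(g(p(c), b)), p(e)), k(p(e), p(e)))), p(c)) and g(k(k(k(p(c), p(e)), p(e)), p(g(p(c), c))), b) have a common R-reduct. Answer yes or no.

yes — NF(t₁) = e, NF(t₂) = e

Reduce t₁ = g(k(k(k(p(c), p(e)), p(e)), k(k(p(g(p(c), b)), p(e)), k(p(e), p(e)))), p(c)):
1. g(k(k(k(p(c), p(e)), p(e)), k(k(p(g(p(c), b)), p(e)), k(p(e), p(e)))), p(c))  →  g(k(k(p(c), p(e)), k(k(p(g(p(c), b)), p(e)), k(p(e), p(e)))), p(c))   [R2 at 1.1.1]
2. g(k(k(p(c), p(e)), k(k(p(g(p(c), b)), p(e)), k(p(e), p(e)))), p(c))  →  g(k(p(c), k(k(p(g(p(c), b)), p(e)), k(p(e), p(e)))), p(c))   [R2 at 1.1]
3. g(k(p(c), k(k(p(g(p(c), b)), p(e)), k(p(e), p(e)))), p(c))  →  g(k(p(c), k(p(g(p(c), b)), k(p(e), p(e)))), p(c))   [R2 at 1.2.1]
4. g(k(p(c), k(p(g(p(c), b)), k(p(e), p(e)))), p(c))  →  g(k(p(c), k(p(e), k(p(e), p(e)))), p(c))   [R1 at 1.2.1.1]
5. g(k(p(c), k(p(e), k(p(e), p(e)))), p(c))  →  g(k(p(c), k(p(e), p(e))), p(c))   [R2 at 1.2.2]
6. g(k(p(c), k(p(e), p(e))), p(c))  →  g(k(p(c), p(e)), p(c))   [R2 at 1.2]
7. g(k(p(c), p(e)), p(c))  →  g(p(c), p(c))   [R2 at 1]
8. g(p(c), p(c))  →  e   [R1 at ε]

Reduce t₂ = g(k(k(k(p(c), p(e)), p(e)), p(g(p(c), c))), b):
1. g(k(k(k(p(c), p(e)), p(e)), p(g(p(c), c))), b)  →  g(k(k(p(c), p(e)), p(g(p(c), c))), b)   [R2 at 1.1.1]
2. g(k(k(p(c), p(e)), p(g(p(c), c))), b)  →  g(k(p(c), p(g(p(c), c))), b)   [R2 at 1.1]
3. g(k(p(c), p(g(p(c), c))), b)  →  g(k(p(c), p(e)), b)   [R1 at 1.2.1]
4. g(k(p(c), p(e)), b)  →  g(p(c), b)   [R2 at 1]
5. g(p(c), b)  →  e   [R1 at ε]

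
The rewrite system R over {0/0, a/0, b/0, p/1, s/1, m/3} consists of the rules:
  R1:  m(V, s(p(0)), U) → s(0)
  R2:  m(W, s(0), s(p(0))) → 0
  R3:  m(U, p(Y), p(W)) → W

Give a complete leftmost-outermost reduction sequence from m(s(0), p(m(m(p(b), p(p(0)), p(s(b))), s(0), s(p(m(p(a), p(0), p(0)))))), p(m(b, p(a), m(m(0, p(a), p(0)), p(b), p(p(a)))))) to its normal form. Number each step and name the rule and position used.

1. m(s(0), p(m(m(p(b), p(p(0)), p(s(b))), s(0), s(p(m(p(a), p(0), p(0)))))), p(m(b, p(a), m(m(0, p(a), p(0)), p(b), p(p(a))))))  →  m(b, p(a), m(m(0, p(a), p(0)), p(b), p(p(a))))   [R3 at ε]
2. m(b, p(a), m(m(0, p(a), p(0)), p(b), p(p(a))))  →  m(b, p(a), p(a))   [R3 at 3]
3. m(b, p(a), p(a))  →  a   [R3 at ε]

a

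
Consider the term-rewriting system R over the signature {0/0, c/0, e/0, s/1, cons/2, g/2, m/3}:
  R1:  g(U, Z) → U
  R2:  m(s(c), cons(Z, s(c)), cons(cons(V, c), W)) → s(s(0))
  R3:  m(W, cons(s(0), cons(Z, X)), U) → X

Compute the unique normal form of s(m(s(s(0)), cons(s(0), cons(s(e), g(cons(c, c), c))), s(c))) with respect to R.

s(cons(c, c))

1. s(m(s(s(0)), cons(s(0), cons(s(e), g(cons(c, c), c))), s(c)))  →  s(g(cons(c, c), c))   [R3 at 1]
2. s(g(cons(c, c), c))  →  s(cons(c, c))   [R1 at 1]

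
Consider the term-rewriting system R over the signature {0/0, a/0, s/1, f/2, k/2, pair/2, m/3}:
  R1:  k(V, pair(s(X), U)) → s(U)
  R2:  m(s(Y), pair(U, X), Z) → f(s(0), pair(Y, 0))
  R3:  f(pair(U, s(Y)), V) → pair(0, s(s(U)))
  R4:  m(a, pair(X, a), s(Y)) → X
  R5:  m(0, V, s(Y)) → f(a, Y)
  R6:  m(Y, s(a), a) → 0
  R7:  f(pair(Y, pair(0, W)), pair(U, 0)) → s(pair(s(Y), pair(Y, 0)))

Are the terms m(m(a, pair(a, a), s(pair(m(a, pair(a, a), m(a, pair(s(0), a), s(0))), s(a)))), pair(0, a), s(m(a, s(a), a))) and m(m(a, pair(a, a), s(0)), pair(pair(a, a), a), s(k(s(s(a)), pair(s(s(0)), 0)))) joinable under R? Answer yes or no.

no — NF(t₁) = 0, NF(t₂) = pair(a, a)

Reduce t₁ = m(m(a, pair(a, a), s(pair(m(a, pair(a, a), m(a, pair(s(0), a), s(0))), s(a)))), pair(0, a), s(m(a, s(a), a))):
1. m(m(a, pair(a, a), s(pair(m(a, pair(a, a), m(a, pair(s(0), a), s(0))), s(a)))), pair(0, a), s(m(a, s(a), a)))  →  m(a, pair(0, a), s(m(a, s(a), a)))   [R4 at 1]
2. m(a, pair(0, a), s(m(a, s(a), a)))  →  0   [R4 at ε]

Reduce t₂ = m(m(a, pair(a, a), s(0)), pair(pair(a, a), a), s(k(s(s(a)), pair(s(s(0)), 0)))):
1. m(m(a, pair(a, a), s(0)), pair(pair(a, a), a), s(k(s(s(a)), pair(s(s(0)), 0))))  →  m(a, pair(pair(a, a), a), s(k(s(s(a)), pair(s(s(0)), 0))))   [R4 at 1]
2. m(a, pair(pair(a, a), a), s(k(s(s(a)), pair(s(s(0)), 0))))  →  pair(a, a)   [R4 at ε]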